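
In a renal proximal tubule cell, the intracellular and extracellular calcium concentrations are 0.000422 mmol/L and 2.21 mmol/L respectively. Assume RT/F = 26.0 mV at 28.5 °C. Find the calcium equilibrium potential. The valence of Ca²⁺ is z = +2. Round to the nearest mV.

111 mV

E = (26.0/z) · ln([Ca²⁺]_out/[Ca²⁺]_in) with z = +2.
= (26.0/2) · ln(2.21/0.000422) = 13.00 · ln(5237)
= 13.00 · (8.5635) = 111.33 mV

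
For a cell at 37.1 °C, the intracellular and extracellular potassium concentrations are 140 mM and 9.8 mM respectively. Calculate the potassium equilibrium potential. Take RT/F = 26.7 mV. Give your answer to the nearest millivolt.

E = (26.7/z) · ln([K⁺]_out/[K⁺]_in) with z = +1.
= (26.7/1) · ln(9.8/140) = 26.70 · ln(0.07)
= 26.70 · (-2.6593) = -71.00 mV

-71 mV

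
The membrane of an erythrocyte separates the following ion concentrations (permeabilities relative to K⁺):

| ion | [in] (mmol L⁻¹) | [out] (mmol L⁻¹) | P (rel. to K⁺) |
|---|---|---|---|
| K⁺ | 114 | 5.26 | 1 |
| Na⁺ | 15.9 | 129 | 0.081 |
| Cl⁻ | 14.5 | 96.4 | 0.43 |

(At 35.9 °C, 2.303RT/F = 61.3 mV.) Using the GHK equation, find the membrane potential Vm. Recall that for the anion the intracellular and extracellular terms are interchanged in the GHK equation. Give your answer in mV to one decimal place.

Vm = 61.3 · log₁₀[(Σ P·[cation]ₒ + Σ P·[anion]ᵢ) / (Σ P·[cation]ᵢ + Σ P·[anion]ₒ)]
Numerator = 1×5.26 + 0.081×129 + 0.43×14.5 = 21.94
Denominator = 1×114 + 0.081×15.9 + 0.43×96.4 = 156.7
Vm = 61.3 · log₁₀(0.14) = 61.3 × (-0.8539) = -52.34 mV

-52.3 mV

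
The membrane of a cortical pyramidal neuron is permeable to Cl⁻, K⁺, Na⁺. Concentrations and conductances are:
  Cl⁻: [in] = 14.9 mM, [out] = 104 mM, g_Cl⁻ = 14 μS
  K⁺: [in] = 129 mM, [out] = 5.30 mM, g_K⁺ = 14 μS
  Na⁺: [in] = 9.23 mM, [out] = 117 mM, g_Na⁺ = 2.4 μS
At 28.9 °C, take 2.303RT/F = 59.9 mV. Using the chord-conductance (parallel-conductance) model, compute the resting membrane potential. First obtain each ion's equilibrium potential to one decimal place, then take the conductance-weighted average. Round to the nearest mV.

E_Cl⁻ = (59.9/-1)·log₁₀(104/14.9) = -50.5 mV
E_K⁺ = (59.9/1)·log₁₀(5.30/129) = -83.0 mV
E_Na⁺ = (59.9/1)·log₁₀(117/9.23) = 66.1 mV
Vm = (Σ gᵢEᵢ)/(Σ gᵢ) = (14·-50.5 + 14·-83.0 + 2.4·66.1) / (14 + 14 + 2.4)
= -1710.36 / 30.4 = -56.26 mV

-56 mV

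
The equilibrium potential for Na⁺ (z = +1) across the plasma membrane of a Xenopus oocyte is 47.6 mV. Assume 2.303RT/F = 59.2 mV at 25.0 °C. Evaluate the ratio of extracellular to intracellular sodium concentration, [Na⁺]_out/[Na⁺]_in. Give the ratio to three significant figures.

log₁₀([out]/[in]) = E·z/(59.2) = 47.6 × 1 / 59.2 = 0.8041
[out]/[in] = 10^(0.8041) = 6.369

6.37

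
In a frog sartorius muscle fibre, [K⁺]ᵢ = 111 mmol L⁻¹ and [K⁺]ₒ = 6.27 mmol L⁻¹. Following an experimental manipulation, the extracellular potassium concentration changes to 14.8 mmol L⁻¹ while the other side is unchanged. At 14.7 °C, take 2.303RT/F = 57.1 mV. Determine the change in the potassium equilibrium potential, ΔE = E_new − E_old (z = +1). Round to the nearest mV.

21 mV

E_old = (57.1/1)·log₁₀(6.27/111) = -71.26 mV
E_new = (57.1/1)·log₁₀(14.8/111) = -49.97 mV
ΔE = -49.97 − (-71.26) = 21.30 mV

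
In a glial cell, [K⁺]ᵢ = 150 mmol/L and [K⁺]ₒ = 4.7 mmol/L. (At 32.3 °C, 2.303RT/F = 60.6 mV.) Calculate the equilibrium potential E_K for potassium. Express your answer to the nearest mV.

-91 mV

E = (60.6/z) · log₁₀([K⁺]_out/[K⁺]_in) with z = +1.
= (60.6/1) · log₁₀(4.7/150) = 60.60 · log₁₀(0.03133)
= 60.60 · (-1.5040) = -91.14 mV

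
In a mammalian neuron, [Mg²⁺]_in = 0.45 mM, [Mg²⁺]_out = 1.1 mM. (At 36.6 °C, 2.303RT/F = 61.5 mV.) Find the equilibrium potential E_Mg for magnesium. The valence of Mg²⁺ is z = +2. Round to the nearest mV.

E = (61.5/z) · log₁₀([Mg²⁺]_out/[Mg²⁺]_in) with z = +2.
= (61.5/2) · log₁₀(1.1/0.45) = 30.75 · log₁₀(2.444)
= 30.75 · (0.3882) = 11.94 mV

12 mV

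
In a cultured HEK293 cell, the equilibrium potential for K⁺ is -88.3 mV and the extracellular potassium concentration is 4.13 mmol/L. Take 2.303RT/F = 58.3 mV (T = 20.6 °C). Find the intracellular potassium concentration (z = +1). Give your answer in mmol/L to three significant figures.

Nernst: E = (58.3/1) · log₁₀([out]/[in]), so log₁₀([out]/[in]) = -88.3 × 1 / 58.3 = -1.5146.
[out]/[in] = 10^(-1.5146) = 0.03058.
[in] = 4.13 / 0.03058 = 135.1 mmol/L.

135 mmol/L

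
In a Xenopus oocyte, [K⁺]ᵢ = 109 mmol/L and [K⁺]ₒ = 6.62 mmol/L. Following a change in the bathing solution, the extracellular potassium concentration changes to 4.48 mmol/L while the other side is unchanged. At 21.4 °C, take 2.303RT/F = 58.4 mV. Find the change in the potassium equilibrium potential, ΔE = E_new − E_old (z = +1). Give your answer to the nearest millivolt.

-10 mV

E_old = (58.4/1)·log₁₀(6.62/109) = -71.05 mV
E_new = (58.4/1)·log₁₀(4.48/109) = -80.95 mV
ΔE = -80.95 − (-71.05) = -9.90 mV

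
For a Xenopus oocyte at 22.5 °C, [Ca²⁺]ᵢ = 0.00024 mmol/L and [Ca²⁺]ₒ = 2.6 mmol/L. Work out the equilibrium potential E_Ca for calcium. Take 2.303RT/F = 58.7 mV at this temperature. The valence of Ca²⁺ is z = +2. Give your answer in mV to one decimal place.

118.4 mV

E = (58.7/z) · log₁₀([Ca²⁺]_out/[Ca²⁺]_in) with z = +2.
= (58.7/2) · log₁₀(2.6/0.00024) = 29.35 · log₁₀(1.083e+04)
= 29.35 · (4.0348) = 118.42 mV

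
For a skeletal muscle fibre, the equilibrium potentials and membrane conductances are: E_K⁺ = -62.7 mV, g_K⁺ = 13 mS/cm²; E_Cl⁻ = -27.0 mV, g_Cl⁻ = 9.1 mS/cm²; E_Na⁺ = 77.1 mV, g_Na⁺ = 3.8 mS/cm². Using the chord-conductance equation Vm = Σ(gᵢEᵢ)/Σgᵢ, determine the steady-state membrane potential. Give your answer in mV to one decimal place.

-29.6 mV

Σ gᵢEᵢ = 13·(-62.7) + 9.1·(-27.0) + 3.8·(77.1) = -767.82
Σ gᵢ = 13 + 9.1 + 3.8 = 25.9
Vm = -767.82 / 25.9 = -29.65 mV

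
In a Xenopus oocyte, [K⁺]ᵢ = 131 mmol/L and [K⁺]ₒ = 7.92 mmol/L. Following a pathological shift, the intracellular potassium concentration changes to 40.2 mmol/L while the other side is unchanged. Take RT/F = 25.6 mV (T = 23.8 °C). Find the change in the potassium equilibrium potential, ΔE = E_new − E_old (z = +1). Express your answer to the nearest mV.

30 mV

E_old = (25.6/1)·ln(7.92/131) = -71.83 mV
E_new = (25.6/1)·ln(7.92/40.2) = -41.59 mV
ΔE = -41.59 − (-71.83) = 30.24 mV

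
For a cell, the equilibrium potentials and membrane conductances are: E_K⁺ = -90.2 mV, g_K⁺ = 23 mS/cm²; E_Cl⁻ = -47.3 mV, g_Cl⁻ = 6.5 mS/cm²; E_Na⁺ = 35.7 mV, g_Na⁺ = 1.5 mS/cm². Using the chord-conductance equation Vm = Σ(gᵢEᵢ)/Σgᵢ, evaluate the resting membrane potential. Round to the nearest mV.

Σ gᵢEᵢ = 23·(-90.2) + 6.5·(-47.3) + 1.5·(35.7) = -2328.50
Σ gᵢ = 23 + 6.5 + 1.5 = 31
Vm = -2328.50 / 31 = -75.11 mV

-75 mV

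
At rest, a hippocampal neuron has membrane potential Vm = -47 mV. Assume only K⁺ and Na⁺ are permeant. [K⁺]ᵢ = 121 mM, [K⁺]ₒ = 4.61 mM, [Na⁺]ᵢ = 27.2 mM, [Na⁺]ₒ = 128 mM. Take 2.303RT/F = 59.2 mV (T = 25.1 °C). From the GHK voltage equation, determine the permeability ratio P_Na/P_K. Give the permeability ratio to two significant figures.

Let α = P_Na/P_K. GHK: Vm = 59.2·log₁₀[(Kₒ + α·Naₒ)/(Kᵢ + α·Naᵢ)].
10^(Vm/59.2) = 10^(-47.0/59.2) = 0.16072
So 0.16072·(Kᵢ + α·Naᵢ) = Kₒ + α·Naₒ → α = (0.16072·121.0 − 4.61) / (128.0 − 0.16072·27.2)
α = (19.45 − 4.61) / (128.0 − 4.372) = 14.84/123.6 = 0.12

0.12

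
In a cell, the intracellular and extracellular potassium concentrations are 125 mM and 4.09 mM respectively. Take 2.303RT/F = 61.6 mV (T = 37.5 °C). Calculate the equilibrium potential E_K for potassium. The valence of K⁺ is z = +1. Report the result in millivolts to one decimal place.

-91.5 mV

E = (61.6/z) · log₁₀([K⁺]_out/[K⁺]_in) with z = +1.
= (61.6/1) · log₁₀(4.09/125) = 61.60 · log₁₀(0.03272)
= 61.60 · (-1.4852) = -91.49 mV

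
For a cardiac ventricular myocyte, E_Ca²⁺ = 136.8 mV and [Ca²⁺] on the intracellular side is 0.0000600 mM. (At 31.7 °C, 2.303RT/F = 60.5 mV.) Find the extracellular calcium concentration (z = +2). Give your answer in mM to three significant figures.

2.00 mM

Nernst: E = (60.5/2) · log₁₀([out]/[in]), so log₁₀([out]/[in]) = 136.8 × 2 / 60.5 = 4.5223.
[out]/[in] = 10^(4.5223) = 3.329e+04.
[out] = 3.329e+04 × 0.0000600 = 1.997 mM.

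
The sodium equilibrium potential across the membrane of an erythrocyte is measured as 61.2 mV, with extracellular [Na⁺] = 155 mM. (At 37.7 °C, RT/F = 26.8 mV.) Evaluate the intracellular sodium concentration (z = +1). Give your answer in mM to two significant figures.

16 mM

Nernst: E = (26.8/1) · ln([out]/[in]), so ln([out]/[in]) = 61.2 × 1 / 26.8 = 2.2836.
[out]/[in] = e^(2.2836) = 9.812.
[in] = 155 / 9.812 = 15.8 mM.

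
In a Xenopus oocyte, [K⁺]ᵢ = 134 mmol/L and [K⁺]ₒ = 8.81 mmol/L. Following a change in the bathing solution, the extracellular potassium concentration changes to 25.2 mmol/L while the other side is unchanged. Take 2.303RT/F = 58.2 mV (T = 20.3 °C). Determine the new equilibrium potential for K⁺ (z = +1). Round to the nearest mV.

After the shift: [K⁺]_out = 25.2, [K⁺]_in = 134 mmol/L.
E_new = (58.2/1)·log₁₀(25.2/134) = 58.20 · (-0.7257) = -42.24 mV

-42 mV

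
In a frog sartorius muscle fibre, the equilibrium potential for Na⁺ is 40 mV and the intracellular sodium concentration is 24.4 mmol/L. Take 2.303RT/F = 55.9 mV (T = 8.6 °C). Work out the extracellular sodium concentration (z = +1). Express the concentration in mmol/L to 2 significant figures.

Nernst: E = (55.9/1) · log₁₀([out]/[in]), so log₁₀([out]/[in]) = 40.0 × 1 / 55.9 = 0.7156.
[out]/[in] = 10^(0.7156) = 5.195.
[out] = 5.195 × 24.4 = 126.8 mmol/L.

130 mmol/L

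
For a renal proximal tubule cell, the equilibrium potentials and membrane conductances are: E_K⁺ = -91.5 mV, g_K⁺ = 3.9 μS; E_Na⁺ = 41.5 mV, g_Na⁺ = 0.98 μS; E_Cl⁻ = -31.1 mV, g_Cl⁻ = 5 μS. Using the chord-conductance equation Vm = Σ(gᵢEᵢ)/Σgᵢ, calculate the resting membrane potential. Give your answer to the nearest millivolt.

Σ gᵢEᵢ = 3.9·(-91.5) + 0.98·(41.5) + 5·(-31.1) = -471.68
Σ gᵢ = 3.9 + 0.98 + 5 = 9.88
Vm = -471.68 / 9.88 = -47.74 mV

-48 mV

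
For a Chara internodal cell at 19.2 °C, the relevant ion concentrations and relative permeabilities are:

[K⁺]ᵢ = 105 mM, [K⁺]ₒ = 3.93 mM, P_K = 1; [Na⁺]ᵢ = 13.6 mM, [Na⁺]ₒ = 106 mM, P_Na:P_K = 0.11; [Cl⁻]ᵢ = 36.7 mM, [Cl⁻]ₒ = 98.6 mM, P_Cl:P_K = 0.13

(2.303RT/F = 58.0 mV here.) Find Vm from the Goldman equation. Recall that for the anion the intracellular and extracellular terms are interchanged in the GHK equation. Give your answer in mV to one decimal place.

-44.5 mV

Vm = 58.0 · log₁₀[(Σ P·[cation]ₒ + Σ P·[anion]ᵢ) / (Σ P·[cation]ᵢ + Σ P·[anion]ₒ)]
Numerator = 1×3.93 + 0.11×106 + 0.13×36.7 = 20.36
Denominator = 1×105 + 0.11×13.6 + 0.13×98.6 = 119.3
Vm = 58.0 · log₁₀(0.17065) = 58.0 × (-0.7679) = -44.54 mV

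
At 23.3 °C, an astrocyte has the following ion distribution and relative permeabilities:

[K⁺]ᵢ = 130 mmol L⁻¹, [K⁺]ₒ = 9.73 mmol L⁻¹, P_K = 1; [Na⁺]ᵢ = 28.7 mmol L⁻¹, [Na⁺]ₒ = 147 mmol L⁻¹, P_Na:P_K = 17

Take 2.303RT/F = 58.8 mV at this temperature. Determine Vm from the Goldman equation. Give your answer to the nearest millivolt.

Vm = 58.8 · log₁₀[(Σ P·[cation]ₒ + Σ P·[anion]ᵢ) / (Σ P·[cation]ᵢ + Σ P·[anion]ₒ)]
Numerator = 1×9.73 + 17×147 = 2509
Denominator = 1×130 + 17×28.7 = 617.9
Vm = 58.8 · log₁₀(4.0601) = 58.8 × (0.6085) = 35.78 mV

36 mV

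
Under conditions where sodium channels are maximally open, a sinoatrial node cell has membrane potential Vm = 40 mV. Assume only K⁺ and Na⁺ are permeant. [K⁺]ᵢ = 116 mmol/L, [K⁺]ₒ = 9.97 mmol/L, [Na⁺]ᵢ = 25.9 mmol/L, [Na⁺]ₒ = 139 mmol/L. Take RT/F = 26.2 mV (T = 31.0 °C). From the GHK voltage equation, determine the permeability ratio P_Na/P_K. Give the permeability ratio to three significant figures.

26.5

Let α = P_Na/P_K. GHK: Vm = 26.2·ln[(Kₒ + α·Naₒ)/(Kᵢ + α·Naᵢ)].
e^(Vm/26.2) = e^(40.0/26.2) = 4.603
So 4.603·(Kᵢ + α·Naᵢ) = Kₒ + α·Naₒ → α = (4.603·116.0 − 9.97) / (139.0 − 4.603·25.9)
α = (534 − 9.97) / (139.0 − 119.2) = 524/19.78 = 26.49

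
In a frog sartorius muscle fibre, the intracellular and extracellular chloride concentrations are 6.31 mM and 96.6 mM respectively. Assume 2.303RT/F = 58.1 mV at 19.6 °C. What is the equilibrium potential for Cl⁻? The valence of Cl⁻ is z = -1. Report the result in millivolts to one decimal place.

E = (58.1/z) · log₁₀([Cl⁻]_out/[Cl⁻]_in) with z = -1.
For an anion, dividing by z = -1 reverses the sign.
= (58.1/-1) · log₁₀(96.6/6.31) = -58.10 · log₁₀(15.31)
= -58.10 · (1.1849) = -68.85 mV

-68.8 mV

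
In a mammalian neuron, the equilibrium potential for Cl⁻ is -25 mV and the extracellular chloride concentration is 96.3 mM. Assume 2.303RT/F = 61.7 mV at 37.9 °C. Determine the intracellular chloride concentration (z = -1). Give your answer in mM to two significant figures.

Nernst: E = (61.7/-1) · log₁₀([out]/[in]), so log₁₀([out]/[in]) = -25.0 × -1 / 61.7 = 0.4052.
[out]/[in] = 10^(0.4052) = 2.542.
[in] = 96.3 / 2.542 = 37.88 mM.

38 mM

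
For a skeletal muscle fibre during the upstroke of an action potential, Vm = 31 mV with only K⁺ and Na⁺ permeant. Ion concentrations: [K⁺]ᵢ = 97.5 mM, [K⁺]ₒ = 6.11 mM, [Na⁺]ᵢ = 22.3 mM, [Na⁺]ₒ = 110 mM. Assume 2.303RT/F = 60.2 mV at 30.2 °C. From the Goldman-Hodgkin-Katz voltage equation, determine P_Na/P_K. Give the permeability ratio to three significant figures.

Let α = P_Na/P_K. GHK: Vm = 60.2·log₁₀[(Kₒ + α·Naₒ)/(Kᵢ + α·Naᵢ)].
10^(Vm/60.2) = 10^(31.0/60.2) = 3.273
So 3.273·(Kᵢ + α·Naᵢ) = Kₒ + α·Naₒ → α = (3.273·97.5 − 6.11) / (110.0 − 3.273·22.3)
α = (319.1 − 6.11) / (110.0 − 72.99) = 313/37.01 = 8.457

8.46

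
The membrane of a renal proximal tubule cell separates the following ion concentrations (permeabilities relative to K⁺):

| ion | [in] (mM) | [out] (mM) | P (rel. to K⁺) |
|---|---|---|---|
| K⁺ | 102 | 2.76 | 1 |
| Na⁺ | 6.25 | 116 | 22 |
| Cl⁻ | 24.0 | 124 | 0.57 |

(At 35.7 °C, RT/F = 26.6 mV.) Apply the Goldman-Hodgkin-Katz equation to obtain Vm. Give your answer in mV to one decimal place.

56.2 mV

Vm = 26.6 · ln[(Σ P·[cation]ₒ + Σ P·[anion]ᵢ) / (Σ P·[cation]ᵢ + Σ P·[anion]ₒ)]
Numerator = 1×2.76 + 22×116 + 0.57×24.0 = 2568
Denominator = 1×102 + 22×6.25 + 0.57×124 = 310.2
Vm = 26.6 · ln(8.2805) = 26.6 × (2.1139) = 56.23 mV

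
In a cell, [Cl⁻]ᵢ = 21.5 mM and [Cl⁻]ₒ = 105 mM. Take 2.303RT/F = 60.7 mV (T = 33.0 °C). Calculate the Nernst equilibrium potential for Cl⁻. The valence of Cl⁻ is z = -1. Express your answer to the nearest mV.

E = (60.7/z) · log₁₀([Cl⁻]_out/[Cl⁻]_in) with z = -1.
For an anion, dividing by z = -1 reverses the sign.
= (60.7/-1) · log₁₀(105/21.5) = -60.70 · log₁₀(4.884)
= -60.70 · (0.6888) = -41.81 mV

-42 mV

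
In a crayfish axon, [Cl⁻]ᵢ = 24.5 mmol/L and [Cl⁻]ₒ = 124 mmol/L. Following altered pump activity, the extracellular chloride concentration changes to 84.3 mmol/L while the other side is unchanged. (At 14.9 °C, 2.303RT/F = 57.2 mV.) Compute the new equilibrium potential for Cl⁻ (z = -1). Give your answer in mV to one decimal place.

-30.7 mV

After the shift: [Cl⁻]_out = 84.3, [Cl⁻]_in = 24.5 mmol/L.
E_new = (57.2/-1)·log₁₀(84.3/24.5) = -57.20 · (0.5367) = -30.70 mV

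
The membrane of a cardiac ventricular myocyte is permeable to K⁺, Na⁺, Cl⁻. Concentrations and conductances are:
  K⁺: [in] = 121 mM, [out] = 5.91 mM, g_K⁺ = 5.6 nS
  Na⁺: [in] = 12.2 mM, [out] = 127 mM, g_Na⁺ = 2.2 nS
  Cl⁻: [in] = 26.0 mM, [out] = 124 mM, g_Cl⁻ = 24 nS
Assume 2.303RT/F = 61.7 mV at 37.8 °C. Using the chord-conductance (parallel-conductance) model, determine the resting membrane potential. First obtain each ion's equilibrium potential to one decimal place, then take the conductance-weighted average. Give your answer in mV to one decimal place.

E_K⁺ = (61.7/1)·log₁₀(5.91/121) = -80.9 mV
E_Na⁺ = (61.7/1)·log₁₀(127/12.2) = 62.8 mV
E_Cl⁻ = (61.7/-1)·log₁₀(124/26.0) = -41.9 mV
Vm = (Σ gᵢEᵢ)/(Σ gᵢ) = (5.6·-80.9 + 2.2·62.8 + 24·-41.9) / (5.6 + 2.2 + 24)
= -1320.48 / 31.8 = -41.52 mV

-41.5 mV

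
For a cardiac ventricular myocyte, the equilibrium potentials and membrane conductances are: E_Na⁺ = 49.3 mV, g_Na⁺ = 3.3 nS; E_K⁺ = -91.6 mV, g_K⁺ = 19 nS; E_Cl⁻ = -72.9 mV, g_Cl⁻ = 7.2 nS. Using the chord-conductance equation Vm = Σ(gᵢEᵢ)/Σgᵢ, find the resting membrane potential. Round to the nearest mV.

Σ gᵢEᵢ = 3.3·(49.3) + 19·(-91.6) + 7.2·(-72.9) = -2102.59
Σ gᵢ = 3.3 + 19 + 7.2 = 29.5
Vm = -2102.59 / 29.5 = -71.27 mV

-71 mV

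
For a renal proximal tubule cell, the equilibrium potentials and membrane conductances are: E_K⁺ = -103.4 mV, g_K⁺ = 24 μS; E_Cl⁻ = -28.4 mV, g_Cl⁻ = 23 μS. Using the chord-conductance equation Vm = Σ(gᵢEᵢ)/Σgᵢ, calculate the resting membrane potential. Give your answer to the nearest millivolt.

Σ gᵢEᵢ = 24·(-103.4) + 23·(-28.4) = -3134.80
Σ gᵢ = 24 + 23 = 47
Vm = -3134.80 / 47 = -66.70 mV

-67 mV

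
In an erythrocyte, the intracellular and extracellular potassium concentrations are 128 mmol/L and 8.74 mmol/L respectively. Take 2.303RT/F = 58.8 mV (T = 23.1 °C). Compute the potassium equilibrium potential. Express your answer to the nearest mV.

-69 mV

E = (58.8/z) · log₁₀([K⁺]_out/[K⁺]_in) with z = +1.
= (58.8/1) · log₁₀(8.74/128) = 58.80 · log₁₀(0.06828)
= 58.80 · (-1.1657) = -68.54 mV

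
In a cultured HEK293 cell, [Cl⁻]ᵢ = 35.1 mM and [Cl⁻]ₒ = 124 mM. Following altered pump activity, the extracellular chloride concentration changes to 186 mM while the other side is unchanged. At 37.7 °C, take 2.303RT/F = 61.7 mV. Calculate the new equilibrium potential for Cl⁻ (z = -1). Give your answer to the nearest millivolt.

After the shift: [Cl⁻]_out = 186, [Cl⁻]_in = 35.1 mM.
E_new = (61.7/-1)·log₁₀(186/35.1) = -61.70 · (0.7242) = -44.68 mV

-45 mV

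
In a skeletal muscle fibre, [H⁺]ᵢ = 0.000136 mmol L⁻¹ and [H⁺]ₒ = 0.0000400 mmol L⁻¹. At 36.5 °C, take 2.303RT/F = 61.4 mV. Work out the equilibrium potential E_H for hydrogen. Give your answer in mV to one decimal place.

E = (61.4/z) · log₁₀([H⁺]_out/[H⁺]_in) with z = +1.
= (61.4/1) · log₁₀(0.0000400/0.000136) = 61.40 · log₁₀(0.2941)
= 61.40 · (-0.5315) = -32.63 mV

-32.6 mV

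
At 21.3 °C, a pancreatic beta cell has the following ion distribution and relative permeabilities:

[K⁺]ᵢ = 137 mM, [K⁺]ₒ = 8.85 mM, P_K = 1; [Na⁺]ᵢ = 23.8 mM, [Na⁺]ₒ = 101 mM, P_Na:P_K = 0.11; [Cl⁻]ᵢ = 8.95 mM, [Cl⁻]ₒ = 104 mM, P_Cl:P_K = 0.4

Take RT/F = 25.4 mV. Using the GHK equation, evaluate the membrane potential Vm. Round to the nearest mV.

-52 mV

Vm = 25.4 · ln[(Σ P·[cation]ₒ + Σ P·[anion]ᵢ) / (Σ P·[cation]ᵢ + Σ P·[anion]ₒ)]
Numerator = 1×8.85 + 0.11×101 + 0.4×8.95 = 23.54
Denominator = 1×137 + 0.11×23.8 + 0.4×104 = 181.2
Vm = 25.4 · ln(0.1299) = 25.4 × (-2.0410) = -51.84 mV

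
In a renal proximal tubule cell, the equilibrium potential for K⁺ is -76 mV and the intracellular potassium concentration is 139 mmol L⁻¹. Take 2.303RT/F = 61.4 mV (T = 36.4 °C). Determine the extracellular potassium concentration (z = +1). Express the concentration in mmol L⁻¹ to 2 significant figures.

8.0 mmol L⁻¹

Nernst: E = (61.4/1) · log₁₀([out]/[in]), so log₁₀([out]/[in]) = -76.0 × 1 / 61.4 = -1.2378.
[out]/[in] = 10^(-1.2378) = 0.05784.
[out] = 0.05784 × 139 = 8.04 mmol L⁻¹.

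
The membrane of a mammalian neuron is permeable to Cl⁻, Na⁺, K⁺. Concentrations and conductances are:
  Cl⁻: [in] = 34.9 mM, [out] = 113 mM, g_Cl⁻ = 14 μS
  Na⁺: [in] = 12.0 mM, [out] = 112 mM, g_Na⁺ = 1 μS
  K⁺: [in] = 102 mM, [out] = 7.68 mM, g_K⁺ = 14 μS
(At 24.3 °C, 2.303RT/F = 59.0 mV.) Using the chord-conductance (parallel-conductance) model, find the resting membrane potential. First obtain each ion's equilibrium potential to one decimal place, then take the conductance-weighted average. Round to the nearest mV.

E_Cl⁻ = (59.0/-1)·log₁₀(113/34.9) = -30.1 mV
E_Na⁺ = (59.0/1)·log₁₀(112/12.0) = 57.2 mV
E_K⁺ = (59.0/1)·log₁₀(7.68/102) = -66.3 mV
Vm = (Σ gᵢEᵢ)/(Σ gᵢ) = (14·-30.1 + 1·57.2 + 14·-66.3) / (14 + 1 + 14)
= -1292.40 / 29 = -44.57 mV

-45 mV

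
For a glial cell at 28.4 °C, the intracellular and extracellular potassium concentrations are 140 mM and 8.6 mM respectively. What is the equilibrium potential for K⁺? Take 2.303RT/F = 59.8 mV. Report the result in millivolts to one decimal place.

E = (59.8/z) · log₁₀([K⁺]_out/[K⁺]_in) with z = +1.
= (59.8/1) · log₁₀(8.6/140) = 59.80 · log₁₀(0.06143)
= 59.80 · (-1.2116) = -72.46 mV

-72.5 mV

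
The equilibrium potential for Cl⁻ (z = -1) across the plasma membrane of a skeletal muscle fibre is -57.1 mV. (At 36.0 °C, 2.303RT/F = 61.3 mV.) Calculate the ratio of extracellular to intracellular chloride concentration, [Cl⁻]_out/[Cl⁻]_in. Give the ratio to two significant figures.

log₁₀([out]/[in]) = E·z/(61.3) = -57.1 × -1 / 61.3 = 0.9315
[out]/[in] = 10^(0.9315) = 8.541

8.5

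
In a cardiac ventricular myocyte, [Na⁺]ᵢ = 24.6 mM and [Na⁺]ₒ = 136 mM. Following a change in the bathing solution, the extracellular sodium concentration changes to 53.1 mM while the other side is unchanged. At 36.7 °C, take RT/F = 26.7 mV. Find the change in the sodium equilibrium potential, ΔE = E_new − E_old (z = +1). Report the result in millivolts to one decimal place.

-25.1 mV

E_old = (26.7/1)·ln(136/24.6) = 45.65 mV
E_new = (26.7/1)·ln(53.1/24.6) = 20.54 mV
ΔE = 20.54 − (45.65) = -25.11 mV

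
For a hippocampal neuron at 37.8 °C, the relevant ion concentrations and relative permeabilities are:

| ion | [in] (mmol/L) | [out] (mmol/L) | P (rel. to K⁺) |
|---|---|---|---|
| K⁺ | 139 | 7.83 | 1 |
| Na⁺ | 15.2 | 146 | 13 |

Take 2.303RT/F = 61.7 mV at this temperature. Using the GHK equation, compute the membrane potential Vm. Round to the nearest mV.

Vm = 61.7 · log₁₀[(Σ P·[cation]ₒ + Σ P·[anion]ᵢ) / (Σ P·[cation]ᵢ + Σ P·[anion]ₒ)]
Numerator = 1×7.83 + 13×146 = 1906
Denominator = 1×139 + 13×15.2 = 336.6
Vm = 61.7 · log₁₀(5.662) = 61.7 × (0.7530) = 46.46 mV

46 mV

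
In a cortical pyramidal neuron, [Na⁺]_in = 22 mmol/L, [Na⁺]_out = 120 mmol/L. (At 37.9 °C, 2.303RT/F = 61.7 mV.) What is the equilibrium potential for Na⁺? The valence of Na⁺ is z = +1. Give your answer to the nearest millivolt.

E = (61.7/z) · log₁₀([Na⁺]_out/[Na⁺]_in) with z = +1.
= (61.7/1) · log₁₀(120/22) = 61.70 · log₁₀(5.455)
= 61.70 · (0.7368) = 45.46 mV

45 mV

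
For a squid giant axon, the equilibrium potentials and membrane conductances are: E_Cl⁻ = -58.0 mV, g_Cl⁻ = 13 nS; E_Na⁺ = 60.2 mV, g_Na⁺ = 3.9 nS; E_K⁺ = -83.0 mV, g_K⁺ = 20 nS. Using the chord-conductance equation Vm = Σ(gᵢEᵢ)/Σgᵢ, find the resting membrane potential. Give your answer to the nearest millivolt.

-59 mV

Σ gᵢEᵢ = 13·(-58.0) + 3.9·(60.2) + 20·(-83.0) = -2179.22
Σ gᵢ = 13 + 3.9 + 20 = 36.9
Vm = -2179.22 / 36.9 = -59.06 mV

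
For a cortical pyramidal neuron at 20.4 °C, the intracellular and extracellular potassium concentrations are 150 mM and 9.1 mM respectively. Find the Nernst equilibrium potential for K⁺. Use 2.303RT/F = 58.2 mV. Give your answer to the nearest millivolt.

-71 mV

E = (58.2/z) · log₁₀([K⁺]_out/[K⁺]_in) with z = +1.
= (58.2/1) · log₁₀(9.1/150) = 58.20 · log₁₀(0.06067)
= 58.20 · (-1.2170) = -70.83 mV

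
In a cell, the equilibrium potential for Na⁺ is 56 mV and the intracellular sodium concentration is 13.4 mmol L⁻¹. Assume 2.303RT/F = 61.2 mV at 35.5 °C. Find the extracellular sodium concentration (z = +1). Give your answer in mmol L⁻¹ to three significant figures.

Nernst: E = (61.2/1) · log₁₀([out]/[in]), so log₁₀([out]/[in]) = 56.0 × 1 / 61.2 = 0.9150.
[out]/[in] = 10^(0.9150) = 8.223.
[out] = 8.223 × 13.4 = 110.2 mmol L⁻¹.

110 mmol L⁻¹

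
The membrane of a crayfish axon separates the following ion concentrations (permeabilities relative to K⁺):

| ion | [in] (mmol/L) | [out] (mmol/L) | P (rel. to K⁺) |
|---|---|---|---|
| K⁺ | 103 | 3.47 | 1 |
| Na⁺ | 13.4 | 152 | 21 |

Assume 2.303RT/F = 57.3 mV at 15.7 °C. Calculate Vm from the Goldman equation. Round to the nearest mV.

53 mV

Vm = 57.3 · log₁₀[(Σ P·[cation]ₒ + Σ P·[anion]ᵢ) / (Σ P·[cation]ᵢ + Σ P·[anion]ₒ)]
Numerator = 1×3.47 + 21×152 = 3195
Denominator = 1×103 + 21×13.4 = 384.4
Vm = 57.3 · log₁₀(8.3129) = 57.3 × (0.9198) = 52.70 mV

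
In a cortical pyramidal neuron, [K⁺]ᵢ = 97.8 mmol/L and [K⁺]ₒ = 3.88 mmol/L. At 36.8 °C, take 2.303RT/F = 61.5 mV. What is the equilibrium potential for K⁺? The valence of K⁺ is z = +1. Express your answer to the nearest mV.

E = (61.5/z) · log₁₀([K⁺]_out/[K⁺]_in) with z = +1.
= (61.5/1) · log₁₀(3.88/97.8) = 61.50 · log₁₀(0.03967)
= 61.50 · (-1.4015) = -86.19 mV

-86 mV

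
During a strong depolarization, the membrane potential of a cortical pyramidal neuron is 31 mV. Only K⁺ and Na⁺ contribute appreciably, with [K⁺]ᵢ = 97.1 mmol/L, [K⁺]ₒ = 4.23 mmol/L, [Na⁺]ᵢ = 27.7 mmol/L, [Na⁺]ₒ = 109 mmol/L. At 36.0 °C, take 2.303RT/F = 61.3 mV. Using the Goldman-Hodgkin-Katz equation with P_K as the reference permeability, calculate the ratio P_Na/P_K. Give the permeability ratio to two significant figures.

Let α = P_Na/P_K. GHK: Vm = 61.3·log₁₀[(Kₒ + α·Naₒ)/(Kᵢ + α·Naᵢ)].
10^(Vm/61.3) = 10^(31.0/61.3) = 3.2041
So 3.2041·(Kᵢ + α·Naᵢ) = Kₒ + α·Naₒ → α = (3.2041·97.1 − 4.23) / (109.0 − 3.2041·27.7)
α = (311.1 − 4.23) / (109.0 − 88.75) = 306.9/20.25 = 15.16

15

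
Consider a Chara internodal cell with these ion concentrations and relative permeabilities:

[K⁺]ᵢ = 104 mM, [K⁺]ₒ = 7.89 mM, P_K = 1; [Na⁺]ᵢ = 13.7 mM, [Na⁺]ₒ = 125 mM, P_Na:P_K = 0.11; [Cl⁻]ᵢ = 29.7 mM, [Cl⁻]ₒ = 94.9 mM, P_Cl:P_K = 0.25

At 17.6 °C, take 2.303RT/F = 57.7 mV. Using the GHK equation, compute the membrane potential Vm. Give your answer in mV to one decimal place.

Vm = 57.7 · log₁₀[(Σ P·[cation]ₒ + Σ P·[anion]ᵢ) / (Σ P·[cation]ᵢ + Σ P·[anion]ₒ)]
Numerator = 1×7.89 + 0.11×125 + 0.25×29.7 = 29.07
Denominator = 1×104 + 0.11×13.7 + 0.25×94.9 = 129.2
Vm = 57.7 · log₁₀(0.22491) = 57.7 × (-0.6480) = -37.39 mV

-37.4 mV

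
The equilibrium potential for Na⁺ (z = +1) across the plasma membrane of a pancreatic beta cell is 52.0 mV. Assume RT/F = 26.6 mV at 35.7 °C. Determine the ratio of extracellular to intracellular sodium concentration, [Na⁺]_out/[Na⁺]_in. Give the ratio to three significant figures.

7.06

ln([out]/[in]) = E·z/(26.6) = 52.0 × 1 / 26.6 = 1.9549
[out]/[in] = e^(1.9549) = 7.063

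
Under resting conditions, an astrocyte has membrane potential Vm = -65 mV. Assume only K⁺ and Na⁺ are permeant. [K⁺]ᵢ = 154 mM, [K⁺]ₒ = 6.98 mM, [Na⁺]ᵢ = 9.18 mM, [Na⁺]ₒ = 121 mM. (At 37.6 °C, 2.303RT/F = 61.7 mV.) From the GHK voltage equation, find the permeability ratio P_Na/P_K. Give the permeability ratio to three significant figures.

0.0552

Let α = P_Na/P_K. GHK: Vm = 61.7·log₁₀[(Kₒ + α·Naₒ)/(Kᵢ + α·Naᵢ)].
10^(Vm/61.7) = 10^(-65.0/61.7) = 0.088413
So 0.088413·(Kᵢ + α·Naᵢ) = Kₒ + α·Naₒ → α = (0.088413·154.0 − 6.98) / (121.0 − 0.088413·9.18)
α = (13.62 − 6.98) / (121.0 − 0.8116) = 6.636/120.2 = 0.05521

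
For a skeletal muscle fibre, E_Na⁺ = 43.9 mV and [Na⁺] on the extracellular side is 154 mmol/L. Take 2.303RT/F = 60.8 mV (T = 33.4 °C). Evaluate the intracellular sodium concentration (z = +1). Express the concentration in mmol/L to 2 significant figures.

Nernst: E = (60.8/1) · log₁₀([out]/[in]), so log₁₀([out]/[in]) = 43.9 × 1 / 60.8 = 0.7220.
[out]/[in] = 10^(0.7220) = 5.273.
[in] = 154 / 5.273 = 29.21 mmol/L.

29 mmol/L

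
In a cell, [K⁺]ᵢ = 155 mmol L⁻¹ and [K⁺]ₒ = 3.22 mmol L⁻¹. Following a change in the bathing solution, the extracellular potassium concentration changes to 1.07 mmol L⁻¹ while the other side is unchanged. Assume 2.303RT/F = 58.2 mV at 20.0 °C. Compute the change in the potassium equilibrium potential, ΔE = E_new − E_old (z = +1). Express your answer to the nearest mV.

-28 mV

E_old = (58.2/1)·log₁₀(3.22/155) = -97.92 mV
E_new = (58.2/1)·log₁₀(1.07/155) = -125.77 mV
ΔE = -125.77 − (-97.92) = -27.85 mV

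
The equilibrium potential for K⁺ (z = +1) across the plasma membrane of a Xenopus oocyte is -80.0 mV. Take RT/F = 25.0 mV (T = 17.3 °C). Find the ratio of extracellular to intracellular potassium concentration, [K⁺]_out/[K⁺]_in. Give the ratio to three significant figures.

ln([out]/[in]) = E·z/(25.0) = -80.0 × 1 / 25.0 = -3.2000
[out]/[in] = e^(-3.2000) = 0.04076

0.0408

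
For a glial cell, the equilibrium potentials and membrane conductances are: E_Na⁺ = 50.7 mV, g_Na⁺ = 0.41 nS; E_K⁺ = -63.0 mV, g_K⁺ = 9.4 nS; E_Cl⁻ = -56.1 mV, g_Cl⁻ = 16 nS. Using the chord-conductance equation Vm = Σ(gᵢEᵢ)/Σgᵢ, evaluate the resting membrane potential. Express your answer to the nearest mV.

-57 mV

Σ gᵢEᵢ = 0.41·(50.7) + 9.4·(-63.0) + 16·(-56.1) = -1469.01
Σ gᵢ = 0.41 + 9.4 + 16 = 25.81
Vm = -1469.01 / 25.81 = -56.92 mV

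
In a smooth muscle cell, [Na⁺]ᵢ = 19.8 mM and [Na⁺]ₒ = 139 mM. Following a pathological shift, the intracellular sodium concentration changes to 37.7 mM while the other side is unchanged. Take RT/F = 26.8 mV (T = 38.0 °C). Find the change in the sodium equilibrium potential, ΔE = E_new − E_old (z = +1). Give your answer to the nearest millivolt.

E_old = (26.8/1)·ln(139/19.8) = 52.23 mV
E_new = (26.8/1)·ln(139/37.7) = 34.97 mV
ΔE = 34.97 − (52.23) = -17.26 mV

-17 mV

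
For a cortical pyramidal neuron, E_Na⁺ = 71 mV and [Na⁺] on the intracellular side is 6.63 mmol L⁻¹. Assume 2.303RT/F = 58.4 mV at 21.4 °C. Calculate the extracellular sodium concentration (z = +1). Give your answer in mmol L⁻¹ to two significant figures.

110 mmol L⁻¹

Nernst: E = (58.4/1) · log₁₀([out]/[in]), so log₁₀([out]/[in]) = 71.0 × 1 / 58.4 = 1.2158.
[out]/[in] = 10^(1.2158) = 16.43.
[out] = 16.43 × 6.63 = 109 mmol L⁻¹.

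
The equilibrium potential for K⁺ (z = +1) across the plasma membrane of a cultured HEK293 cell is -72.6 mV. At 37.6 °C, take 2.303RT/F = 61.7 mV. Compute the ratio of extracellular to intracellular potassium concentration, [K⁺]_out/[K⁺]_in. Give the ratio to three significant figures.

0.0666

log₁₀([out]/[in]) = E·z/(61.7) = -72.6 × 1 / 61.7 = -1.1767
[out]/[in] = 10^(-1.1767) = 0.06658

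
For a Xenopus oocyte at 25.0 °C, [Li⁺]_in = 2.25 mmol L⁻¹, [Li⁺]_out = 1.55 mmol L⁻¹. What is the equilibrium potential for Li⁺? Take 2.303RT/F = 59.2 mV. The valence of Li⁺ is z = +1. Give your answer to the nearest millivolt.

E = (59.2/z) · log₁₀([Li⁺]_out/[Li⁺]_in) with z = +1.
= (59.2/1) · log₁₀(1.55/2.25) = 59.20 · log₁₀(0.6889)
= 59.20 · (-0.1619) = -9.58 mV

-10 mV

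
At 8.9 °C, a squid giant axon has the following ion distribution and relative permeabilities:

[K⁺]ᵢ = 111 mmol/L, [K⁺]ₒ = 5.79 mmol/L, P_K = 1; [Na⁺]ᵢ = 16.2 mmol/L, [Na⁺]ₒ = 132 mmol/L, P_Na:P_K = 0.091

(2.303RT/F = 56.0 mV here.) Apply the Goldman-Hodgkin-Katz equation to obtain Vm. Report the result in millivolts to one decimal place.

Vm = 56.0 · log₁₀[(Σ P·[cation]ₒ + Σ P·[anion]ᵢ) / (Σ P·[cation]ᵢ + Σ P·[anion]ₒ)]
Numerator = 1×5.79 + 0.091×132 = 17.8
Denominator = 1×111 + 0.091×16.2 = 112.5
Vm = 56.0 · log₁₀(0.15828) = 56.0 × (-0.8006) = -44.83 mV

-44.8 mV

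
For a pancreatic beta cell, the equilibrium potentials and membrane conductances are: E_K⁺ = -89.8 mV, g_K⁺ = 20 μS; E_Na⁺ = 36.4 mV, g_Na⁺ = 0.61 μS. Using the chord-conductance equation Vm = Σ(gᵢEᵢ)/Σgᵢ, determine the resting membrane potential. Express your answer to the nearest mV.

-86 mV

Σ gᵢEᵢ = 20·(-89.8) + 0.61·(36.4) = -1773.80
Σ gᵢ = 20 + 0.61 = 20.61
Vm = -1773.80 / 20.61 = -86.06 mV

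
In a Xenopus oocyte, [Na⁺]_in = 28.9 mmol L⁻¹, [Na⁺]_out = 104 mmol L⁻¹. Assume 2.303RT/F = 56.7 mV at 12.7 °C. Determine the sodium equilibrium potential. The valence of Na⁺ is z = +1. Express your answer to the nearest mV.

E = (56.7/z) · log₁₀([Na⁺]_out/[Na⁺]_in) with z = +1.
= (56.7/1) · log₁₀(104/28.9) = 56.70 · log₁₀(3.599)
= 56.70 · (0.5561) = 31.53 mV

32 mV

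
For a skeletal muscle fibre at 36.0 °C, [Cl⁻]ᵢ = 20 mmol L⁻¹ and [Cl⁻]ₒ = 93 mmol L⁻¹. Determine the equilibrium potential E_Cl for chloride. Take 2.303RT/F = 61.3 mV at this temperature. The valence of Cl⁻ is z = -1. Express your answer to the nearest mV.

E = (61.3/z) · log₁₀([Cl⁻]_out/[Cl⁻]_in) with z = -1.
For an anion, dividing by z = -1 reverses the sign.
= (61.3/-1) · log₁₀(93/20) = -61.30 · log₁₀(4.65)
= -61.30 · (0.6675) = -40.91 mV

-41 mV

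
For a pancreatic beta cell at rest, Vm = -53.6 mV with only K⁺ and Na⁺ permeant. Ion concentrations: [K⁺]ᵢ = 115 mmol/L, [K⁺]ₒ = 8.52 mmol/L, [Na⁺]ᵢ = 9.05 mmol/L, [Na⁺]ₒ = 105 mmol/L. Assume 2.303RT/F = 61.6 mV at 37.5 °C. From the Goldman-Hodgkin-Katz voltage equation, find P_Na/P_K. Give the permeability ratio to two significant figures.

0.067

Let α = P_Na/P_K. GHK: Vm = 61.6·log₁₀[(Kₒ + α·Naₒ)/(Kᵢ + α·Naᵢ)].
10^(Vm/61.6) = 10^(-53.6/61.6) = 0.13486
So 0.13486·(Kᵢ + α·Naᵢ) = Kₒ + α·Naₒ → α = (0.13486·115.0 − 8.52) / (105.0 − 0.13486·9.05)
α = (15.51 − 8.52) / (105.0 − 1.22) = 6.988/103.8 = 0.06734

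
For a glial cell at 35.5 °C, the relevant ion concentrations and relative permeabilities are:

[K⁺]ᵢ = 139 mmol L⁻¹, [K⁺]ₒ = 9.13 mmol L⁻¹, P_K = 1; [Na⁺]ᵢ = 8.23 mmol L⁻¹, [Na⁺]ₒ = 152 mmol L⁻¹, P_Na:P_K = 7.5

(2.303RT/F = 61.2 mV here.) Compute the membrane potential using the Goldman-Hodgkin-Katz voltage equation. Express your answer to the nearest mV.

46 mV

Vm = 61.2 · log₁₀[(Σ P·[cation]ₒ + Σ P·[anion]ᵢ) / (Σ P·[cation]ᵢ + Σ P·[anion]ₒ)]
Numerator = 1×9.13 + 7.5×152 = 1149
Denominator = 1×139 + 7.5×8.23 = 200.7
Vm = 61.2 · log₁₀(5.7249) = 61.2 × (0.7578) = 46.38 mV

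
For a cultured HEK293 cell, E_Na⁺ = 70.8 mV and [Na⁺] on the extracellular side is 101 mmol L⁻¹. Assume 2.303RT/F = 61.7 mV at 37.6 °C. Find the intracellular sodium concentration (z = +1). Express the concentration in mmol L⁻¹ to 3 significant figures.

Nernst: E = (61.7/1) · log₁₀([out]/[in]), so log₁₀([out]/[in]) = 70.8 × 1 / 61.7 = 1.1475.
[out]/[in] = 10^(1.1475) = 14.04.
[in] = 101 / 14.04 = 7.192 mmol L⁻¹.

7.19 mmol L⁻¹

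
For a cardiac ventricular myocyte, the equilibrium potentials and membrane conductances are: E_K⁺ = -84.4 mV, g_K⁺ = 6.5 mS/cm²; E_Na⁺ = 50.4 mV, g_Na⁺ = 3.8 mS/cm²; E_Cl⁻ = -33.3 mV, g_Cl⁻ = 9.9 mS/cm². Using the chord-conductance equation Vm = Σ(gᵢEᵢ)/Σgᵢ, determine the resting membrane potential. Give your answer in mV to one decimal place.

Σ gᵢEᵢ = 6.5·(-84.4) + 3.8·(50.4) + 9.9·(-33.3) = -686.75
Σ gᵢ = 6.5 + 3.8 + 9.9 = 20.2
Vm = -686.75 / 20.2 = -34.00 mV

-34.0 mV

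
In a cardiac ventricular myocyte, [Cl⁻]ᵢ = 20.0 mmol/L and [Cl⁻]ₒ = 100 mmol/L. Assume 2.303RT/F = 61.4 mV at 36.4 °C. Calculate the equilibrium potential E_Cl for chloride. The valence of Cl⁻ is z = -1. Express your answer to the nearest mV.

E = (61.4/z) · log₁₀([Cl⁻]_out/[Cl⁻]_in) with z = -1.
For an anion, dividing by z = -1 reverses the sign.
= (61.4/-1) · log₁₀(100/20.0) = -61.40 · log₁₀(5)
= -61.40 · (0.6990) = -42.92 mV

-43 mV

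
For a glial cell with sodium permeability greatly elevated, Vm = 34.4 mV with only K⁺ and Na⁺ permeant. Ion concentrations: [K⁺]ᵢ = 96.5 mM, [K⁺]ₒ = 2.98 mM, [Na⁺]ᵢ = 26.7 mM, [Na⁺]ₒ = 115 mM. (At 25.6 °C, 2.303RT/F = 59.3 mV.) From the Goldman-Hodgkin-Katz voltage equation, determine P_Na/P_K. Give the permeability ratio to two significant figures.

27

Let α = P_Na/P_K. GHK: Vm = 59.3·log₁₀[(Kₒ + α·Naₒ)/(Kᵢ + α·Naᵢ)].
10^(Vm/59.3) = 10^(34.4/59.3) = 3.8028
So 3.8028·(Kᵢ + α·Naᵢ) = Kₒ + α·Naₒ → α = (3.8028·96.5 − 2.98) / (115.0 − 3.8028·26.7)
α = (367 − 2.98) / (115.0 − 101.5) = 364/13.47 = 27.03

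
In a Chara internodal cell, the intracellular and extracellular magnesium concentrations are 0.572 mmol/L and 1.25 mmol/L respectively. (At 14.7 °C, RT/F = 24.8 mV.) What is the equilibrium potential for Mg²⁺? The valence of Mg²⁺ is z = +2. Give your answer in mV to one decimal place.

9.7 mV

E = (24.8/z) · ln([Mg²⁺]_out/[Mg²⁺]_in) with z = +2.
= (24.8/2) · ln(1.25/0.572) = 12.40 · ln(2.185)
= 12.40 · (0.7818) = 9.69 mV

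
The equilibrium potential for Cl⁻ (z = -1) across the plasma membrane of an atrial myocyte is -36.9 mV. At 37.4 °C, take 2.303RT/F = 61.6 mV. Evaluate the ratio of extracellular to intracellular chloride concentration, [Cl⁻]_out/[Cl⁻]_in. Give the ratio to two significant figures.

log₁₀([out]/[in]) = E·z/(61.6) = -36.9 × -1 / 61.6 = 0.5990
[out]/[in] = 10^(0.5990) = 3.972

4.0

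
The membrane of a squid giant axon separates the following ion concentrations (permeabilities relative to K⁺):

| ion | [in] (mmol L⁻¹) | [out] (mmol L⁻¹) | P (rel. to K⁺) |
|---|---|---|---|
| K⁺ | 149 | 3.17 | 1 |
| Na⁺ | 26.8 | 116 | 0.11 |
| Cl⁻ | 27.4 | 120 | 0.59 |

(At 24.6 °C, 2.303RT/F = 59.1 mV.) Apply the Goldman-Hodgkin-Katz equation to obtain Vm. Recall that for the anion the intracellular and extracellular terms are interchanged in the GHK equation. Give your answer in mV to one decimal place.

-49.7 mV

Vm = 59.1 · log₁₀[(Σ P·[cation]ₒ + Σ P·[anion]ᵢ) / (Σ P·[cation]ᵢ + Σ P·[anion]ₒ)]
Numerator = 1×3.17 + 0.11×116 + 0.59×27.4 = 32.1
Denominator = 1×149 + 0.11×26.8 + 0.59×120 = 222.7
Vm = 59.1 · log₁₀(0.14409) = 59.1 × (-0.8414) = -49.72 mV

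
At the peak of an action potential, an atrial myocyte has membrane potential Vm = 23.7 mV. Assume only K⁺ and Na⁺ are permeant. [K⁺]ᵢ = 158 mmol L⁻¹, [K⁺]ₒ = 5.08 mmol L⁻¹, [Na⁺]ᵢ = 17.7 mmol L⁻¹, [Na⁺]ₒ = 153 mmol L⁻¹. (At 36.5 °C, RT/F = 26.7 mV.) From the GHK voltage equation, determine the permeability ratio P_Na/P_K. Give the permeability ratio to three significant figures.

Let α = P_Na/P_K. GHK: Vm = 26.7·ln[(Kₒ + α·Naₒ)/(Kᵢ + α·Naᵢ)].
e^(Vm/26.7) = e^(23.7/26.7) = 2.4294
So 2.4294·(Kᵢ + α·Naᵢ) = Kₒ + α·Naₒ → α = (2.4294·158.0 − 5.08) / (153.0 − 2.4294·17.7)
α = (383.8 − 5.08) / (153.0 − 43) = 378.8/110 = 3.443

3.44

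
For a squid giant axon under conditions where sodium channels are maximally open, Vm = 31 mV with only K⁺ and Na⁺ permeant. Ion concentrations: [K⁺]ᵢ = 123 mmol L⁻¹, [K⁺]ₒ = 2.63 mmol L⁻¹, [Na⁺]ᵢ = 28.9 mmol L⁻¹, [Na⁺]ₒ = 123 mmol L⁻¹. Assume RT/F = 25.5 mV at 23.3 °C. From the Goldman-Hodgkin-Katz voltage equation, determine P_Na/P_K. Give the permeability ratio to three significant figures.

Let α = P_Na/P_K. GHK: Vm = 25.5·ln[(Kₒ + α·Naₒ)/(Kᵢ + α·Naᵢ)].
e^(Vm/25.5) = e^(31.0/25.5) = 3.3726
So 3.3726·(Kᵢ + α·Naᵢ) = Kₒ + α·Naₒ → α = (3.3726·123.0 − 2.63) / (123.0 − 3.3726·28.9)
α = (414.8 − 2.63) / (123.0 − 97.47) = 412.2/25.53 = 16.14

16.1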